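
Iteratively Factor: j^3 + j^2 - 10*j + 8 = (j - 2)*(j^2 + 3*j - 4) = (j - 2)*(j - 1)*(j + 4)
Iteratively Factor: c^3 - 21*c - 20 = (c + 4)*(c^2 - 4*c - 5) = (c + 1)*(c + 4)*(c - 5)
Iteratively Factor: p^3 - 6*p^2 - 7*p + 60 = (p - 5)*(p^2 - p - 12) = (p - 5)*(p - 4)*(p + 3)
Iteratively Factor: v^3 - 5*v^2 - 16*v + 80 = (v - 4)*(v^2 - v - 20) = (v - 5)*(v - 4)*(v + 4)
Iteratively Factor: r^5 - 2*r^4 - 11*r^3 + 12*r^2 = (r - 1)*(r^4 - r^3 - 12*r^2) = (r - 1)*(r + 3)*(r^3 - 4*r^2) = r*(r - 1)*(r + 3)*(r^2 - 4*r) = r*(r - 4)*(r - 1)*(r + 3)*(r)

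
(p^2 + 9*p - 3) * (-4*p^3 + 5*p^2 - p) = -4*p^5 - 31*p^4 + 56*p^3 - 24*p^2 + 3*p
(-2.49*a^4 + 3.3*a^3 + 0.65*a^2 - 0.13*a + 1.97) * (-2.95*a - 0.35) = 7.3455*a^5 - 8.8635*a^4 - 3.0725*a^3 + 0.156*a^2 - 5.766*a - 0.6895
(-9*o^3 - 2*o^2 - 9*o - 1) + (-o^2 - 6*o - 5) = -9*o^3 - 3*o^2 - 15*o - 6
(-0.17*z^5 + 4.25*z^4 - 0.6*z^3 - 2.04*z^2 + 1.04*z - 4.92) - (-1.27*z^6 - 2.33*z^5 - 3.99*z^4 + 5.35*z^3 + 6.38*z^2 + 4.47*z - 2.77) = 1.27*z^6 + 2.16*z^5 + 8.24*z^4 - 5.95*z^3 - 8.42*z^2 - 3.43*z - 2.15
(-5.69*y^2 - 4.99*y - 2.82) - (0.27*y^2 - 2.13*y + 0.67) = -5.96*y^2 - 2.86*y - 3.49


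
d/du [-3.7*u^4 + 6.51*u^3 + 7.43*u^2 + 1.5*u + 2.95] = -14.8*u^3 + 19.53*u^2 + 14.86*u + 1.5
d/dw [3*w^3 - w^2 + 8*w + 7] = 9*w^2 - 2*w + 8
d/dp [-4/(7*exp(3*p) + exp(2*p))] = 4*(21*exp(p) + 2)*exp(-2*p)/(7*exp(p) + 1)^2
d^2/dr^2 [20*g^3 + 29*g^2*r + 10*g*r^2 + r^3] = 20*g + 6*r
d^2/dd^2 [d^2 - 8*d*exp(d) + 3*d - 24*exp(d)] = -8*d*exp(d) - 40*exp(d) + 2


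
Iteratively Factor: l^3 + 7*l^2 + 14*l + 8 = (l + 4)*(l^2 + 3*l + 2) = (l + 2)*(l + 4)*(l + 1)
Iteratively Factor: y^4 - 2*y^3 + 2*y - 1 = (y - 1)*(y^3 - y^2 - y + 1) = (y - 1)^2*(y^2 - 1) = (y - 1)^2*(y + 1)*(y - 1)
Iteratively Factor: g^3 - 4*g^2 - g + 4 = (g - 1)*(g^2 - 3*g - 4) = (g - 1)*(g + 1)*(g - 4)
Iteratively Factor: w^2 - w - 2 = (w + 1)*(w - 2)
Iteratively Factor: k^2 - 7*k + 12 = (k - 4)*(k - 3)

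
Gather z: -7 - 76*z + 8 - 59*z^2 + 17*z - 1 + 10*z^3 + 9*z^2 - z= 10*z^3 - 50*z^2 - 60*z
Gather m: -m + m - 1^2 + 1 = 0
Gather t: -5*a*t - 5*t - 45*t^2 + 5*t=-5*a*t - 45*t^2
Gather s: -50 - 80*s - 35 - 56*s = -136*s - 85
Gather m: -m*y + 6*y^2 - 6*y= -m*y + 6*y^2 - 6*y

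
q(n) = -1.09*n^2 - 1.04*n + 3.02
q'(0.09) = -1.24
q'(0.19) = -1.45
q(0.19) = 2.78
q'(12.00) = -27.20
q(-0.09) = 3.10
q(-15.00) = -226.63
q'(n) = -2.18*n - 1.04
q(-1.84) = 1.24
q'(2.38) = -6.23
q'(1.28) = -3.83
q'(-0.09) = -0.84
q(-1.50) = 2.13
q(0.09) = 2.92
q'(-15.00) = 31.66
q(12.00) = -166.42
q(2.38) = -5.63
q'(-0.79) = 0.68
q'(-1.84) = 2.97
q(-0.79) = 3.16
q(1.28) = -0.10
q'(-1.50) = 2.23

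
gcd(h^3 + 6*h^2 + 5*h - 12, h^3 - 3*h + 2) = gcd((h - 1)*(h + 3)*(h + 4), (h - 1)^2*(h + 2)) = h - 1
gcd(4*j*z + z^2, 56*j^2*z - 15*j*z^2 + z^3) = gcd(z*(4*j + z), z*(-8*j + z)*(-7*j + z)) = z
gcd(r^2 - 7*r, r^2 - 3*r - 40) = 1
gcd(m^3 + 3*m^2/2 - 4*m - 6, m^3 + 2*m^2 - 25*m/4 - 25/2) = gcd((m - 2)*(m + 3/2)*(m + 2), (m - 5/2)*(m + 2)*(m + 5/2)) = m + 2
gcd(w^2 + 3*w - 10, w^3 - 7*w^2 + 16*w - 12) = w - 2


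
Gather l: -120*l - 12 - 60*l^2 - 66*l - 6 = -60*l^2 - 186*l - 18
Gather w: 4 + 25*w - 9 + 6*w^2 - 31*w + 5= 6*w^2 - 6*w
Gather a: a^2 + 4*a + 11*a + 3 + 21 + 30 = a^2 + 15*a + 54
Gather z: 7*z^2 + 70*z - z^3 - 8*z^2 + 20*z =-z^3 - z^2 + 90*z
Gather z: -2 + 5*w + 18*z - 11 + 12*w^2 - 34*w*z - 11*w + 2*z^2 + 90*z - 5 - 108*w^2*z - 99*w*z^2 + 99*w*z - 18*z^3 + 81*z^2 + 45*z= 12*w^2 - 6*w - 18*z^3 + z^2*(83 - 99*w) + z*(-108*w^2 + 65*w + 153) - 18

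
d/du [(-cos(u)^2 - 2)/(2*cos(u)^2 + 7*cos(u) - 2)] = (7*cos(u)^2 - 12*cos(u) - 14)*sin(u)/(7*cos(u) + cos(2*u) - 1)^2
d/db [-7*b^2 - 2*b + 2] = -14*b - 2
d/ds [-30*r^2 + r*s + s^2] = r + 2*s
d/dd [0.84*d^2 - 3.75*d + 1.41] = 1.68*d - 3.75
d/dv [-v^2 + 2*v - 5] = 2 - 2*v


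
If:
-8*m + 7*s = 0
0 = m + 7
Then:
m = -7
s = -8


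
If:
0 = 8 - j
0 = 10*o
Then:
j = 8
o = 0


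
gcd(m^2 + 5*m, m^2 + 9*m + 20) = m + 5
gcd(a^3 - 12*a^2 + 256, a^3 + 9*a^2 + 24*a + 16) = a + 4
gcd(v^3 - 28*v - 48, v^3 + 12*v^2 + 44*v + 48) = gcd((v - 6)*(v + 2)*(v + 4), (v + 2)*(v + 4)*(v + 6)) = v^2 + 6*v + 8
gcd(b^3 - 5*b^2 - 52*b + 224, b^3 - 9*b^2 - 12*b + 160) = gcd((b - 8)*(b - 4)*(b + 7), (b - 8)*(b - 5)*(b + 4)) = b - 8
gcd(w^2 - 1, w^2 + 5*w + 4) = w + 1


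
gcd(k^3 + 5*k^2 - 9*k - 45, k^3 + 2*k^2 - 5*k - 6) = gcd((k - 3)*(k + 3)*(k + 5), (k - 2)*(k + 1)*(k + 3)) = k + 3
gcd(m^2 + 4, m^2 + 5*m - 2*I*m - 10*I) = m - 2*I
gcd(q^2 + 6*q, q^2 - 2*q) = q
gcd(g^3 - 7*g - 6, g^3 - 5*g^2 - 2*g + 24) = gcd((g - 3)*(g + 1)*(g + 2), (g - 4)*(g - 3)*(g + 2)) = g^2 - g - 6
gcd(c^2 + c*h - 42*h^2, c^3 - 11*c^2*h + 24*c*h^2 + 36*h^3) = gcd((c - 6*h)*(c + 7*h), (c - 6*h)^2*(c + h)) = c - 6*h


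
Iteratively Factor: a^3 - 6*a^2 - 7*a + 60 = (a + 3)*(a^2 - 9*a + 20) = (a - 5)*(a + 3)*(a - 4)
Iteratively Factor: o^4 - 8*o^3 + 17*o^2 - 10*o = (o - 5)*(o^3 - 3*o^2 + 2*o) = (o - 5)*(o - 2)*(o^2 - o) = (o - 5)*(o - 2)*(o - 1)*(o)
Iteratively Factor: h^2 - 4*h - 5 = (h - 5)*(h + 1)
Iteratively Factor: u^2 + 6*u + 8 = (u + 2)*(u + 4)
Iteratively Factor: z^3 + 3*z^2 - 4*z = (z - 1)*(z^2 + 4*z) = (z - 1)*(z + 4)*(z)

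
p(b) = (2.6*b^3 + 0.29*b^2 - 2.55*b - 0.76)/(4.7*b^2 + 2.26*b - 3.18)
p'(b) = (-9.4*b - 2.26)*(2.6*b^3 + 0.29*b^2 - 2.55*b - 0.76)/(4.7*b^2 + 2.26*b - 3.18)^2 + (7.8*b^2 + 0.58*b - 2.55)/(4.7*b^2 + 2.26*b - 3.18) = (12.22*b^4 + 11.752*b^3 - 12.1636*b^2 + 5.2996*b + 9.8266)/(22.09*b^4 + 21.244*b^3 - 24.7844*b^2 - 14.3736*b + 10.1124)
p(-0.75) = -0.10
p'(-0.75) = -0.42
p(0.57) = 4.49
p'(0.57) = 92.91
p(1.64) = 0.55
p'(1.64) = 0.73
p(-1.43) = -1.29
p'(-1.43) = -0.58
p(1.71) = 0.60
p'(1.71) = 0.70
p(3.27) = 1.56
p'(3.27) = 0.57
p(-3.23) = -2.00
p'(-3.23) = 0.54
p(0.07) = 0.31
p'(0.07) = 1.13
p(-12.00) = -6.84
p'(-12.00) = 0.55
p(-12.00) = -6.84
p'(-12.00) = 0.55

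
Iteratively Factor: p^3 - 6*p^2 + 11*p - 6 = (p - 2)*(p^2 - 4*p + 3) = (p - 2)*(p - 1)*(p - 3)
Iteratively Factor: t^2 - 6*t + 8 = (t - 2)*(t - 4)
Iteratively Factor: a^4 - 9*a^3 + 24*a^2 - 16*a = (a - 4)*(a^3 - 5*a^2 + 4*a) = (a - 4)*(a - 1)*(a^2 - 4*a) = (a - 4)^2*(a - 1)*(a)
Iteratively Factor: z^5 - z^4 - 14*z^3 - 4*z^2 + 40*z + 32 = (z + 1)*(z^4 - 2*z^3 - 12*z^2 + 8*z + 32) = (z + 1)*(z + 2)*(z^3 - 4*z^2 - 4*z + 16) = (z - 4)*(z + 1)*(z + 2)*(z^2 - 4) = (z - 4)*(z - 2)*(z + 1)*(z + 2)*(z + 2)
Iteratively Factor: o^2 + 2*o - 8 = (o - 2)*(o + 4)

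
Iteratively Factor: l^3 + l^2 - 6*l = (l + 3)*(l^2 - 2*l) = l*(l + 3)*(l - 2)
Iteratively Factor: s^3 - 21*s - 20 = (s + 4)*(s^2 - 4*s - 5) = (s + 1)*(s + 4)*(s - 5)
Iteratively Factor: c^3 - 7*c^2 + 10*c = (c)*(c^2 - 7*c + 10) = c*(c - 2)*(c - 5)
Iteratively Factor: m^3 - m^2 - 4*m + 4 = (m - 2)*(m^2 + m - 2) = (m - 2)*(m + 2)*(m - 1)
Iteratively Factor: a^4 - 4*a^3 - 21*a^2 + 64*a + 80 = (a + 1)*(a^3 - 5*a^2 - 16*a + 80) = (a - 5)*(a + 1)*(a^2 - 16) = (a - 5)*(a + 1)*(a + 4)*(a - 4)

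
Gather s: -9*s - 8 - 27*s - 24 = -36*s - 32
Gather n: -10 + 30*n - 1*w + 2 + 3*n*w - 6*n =n*(3*w + 24) - w - 8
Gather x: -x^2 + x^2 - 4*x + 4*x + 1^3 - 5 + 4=0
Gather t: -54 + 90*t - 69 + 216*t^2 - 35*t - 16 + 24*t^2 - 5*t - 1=240*t^2 + 50*t - 140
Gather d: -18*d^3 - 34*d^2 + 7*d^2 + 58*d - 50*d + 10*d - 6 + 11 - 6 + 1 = -18*d^3 - 27*d^2 + 18*d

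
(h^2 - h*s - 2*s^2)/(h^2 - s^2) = (-h + 2*s)/(-h + s)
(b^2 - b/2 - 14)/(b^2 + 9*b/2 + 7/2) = (b - 4)/(b + 1)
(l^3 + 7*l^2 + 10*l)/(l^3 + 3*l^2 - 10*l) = (l + 2)/(l - 2)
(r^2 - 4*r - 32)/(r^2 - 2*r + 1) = (r^2 - 4*r - 32)/(r^2 - 2*r + 1)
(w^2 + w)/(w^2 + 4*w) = (w + 1)/(w + 4)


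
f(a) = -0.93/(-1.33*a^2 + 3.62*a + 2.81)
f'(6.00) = -0.02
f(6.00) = 0.04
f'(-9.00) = 0.00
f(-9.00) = 0.01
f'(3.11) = -2.98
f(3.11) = -0.77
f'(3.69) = -1.53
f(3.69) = 0.48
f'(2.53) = -0.24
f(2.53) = -0.27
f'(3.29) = -45.53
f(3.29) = -2.87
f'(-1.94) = 0.10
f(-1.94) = 0.10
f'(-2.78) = 0.03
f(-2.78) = 0.05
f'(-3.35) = 0.02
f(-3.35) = 0.04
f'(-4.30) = 0.01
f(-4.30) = 0.02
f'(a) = -0.93*(2.66*a - 3.62)/(-1.33*a^2 + 3.62*a + 2.81)^2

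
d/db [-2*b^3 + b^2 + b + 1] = -6*b^2 + 2*b + 1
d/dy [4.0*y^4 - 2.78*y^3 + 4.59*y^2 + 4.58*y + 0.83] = 16.0*y^3 - 8.34*y^2 + 9.18*y + 4.58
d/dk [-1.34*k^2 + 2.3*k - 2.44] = 2.3 - 2.68*k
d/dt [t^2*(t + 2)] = t*(3*t + 4)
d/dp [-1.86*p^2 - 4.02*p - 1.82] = -3.72*p - 4.02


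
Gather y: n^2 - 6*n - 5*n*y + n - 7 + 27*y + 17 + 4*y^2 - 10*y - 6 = n^2 - 5*n + 4*y^2 + y*(17 - 5*n) + 4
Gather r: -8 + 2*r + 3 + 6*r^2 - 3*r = 6*r^2 - r - 5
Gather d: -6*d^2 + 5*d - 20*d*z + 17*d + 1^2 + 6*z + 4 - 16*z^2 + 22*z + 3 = -6*d^2 + d*(22 - 20*z) - 16*z^2 + 28*z + 8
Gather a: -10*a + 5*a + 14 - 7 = 7 - 5*a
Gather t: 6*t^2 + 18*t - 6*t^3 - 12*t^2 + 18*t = -6*t^3 - 6*t^2 + 36*t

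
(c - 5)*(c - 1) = c^2 - 6*c + 5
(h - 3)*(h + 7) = h^2 + 4*h - 21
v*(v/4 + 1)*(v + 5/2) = v^3/4 + 13*v^2/8 + 5*v/2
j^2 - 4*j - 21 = (j - 7)*(j + 3)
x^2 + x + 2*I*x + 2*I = (x + 1)*(x + 2*I)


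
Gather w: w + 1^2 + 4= w + 5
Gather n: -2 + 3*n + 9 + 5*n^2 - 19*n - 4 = 5*n^2 - 16*n + 3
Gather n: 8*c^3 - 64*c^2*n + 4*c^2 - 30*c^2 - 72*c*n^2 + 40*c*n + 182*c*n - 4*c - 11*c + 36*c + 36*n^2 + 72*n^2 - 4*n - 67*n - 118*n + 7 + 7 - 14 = 8*c^3 - 26*c^2 + 21*c + n^2*(108 - 72*c) + n*(-64*c^2 + 222*c - 189)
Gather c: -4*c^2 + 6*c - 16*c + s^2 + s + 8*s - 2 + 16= -4*c^2 - 10*c + s^2 + 9*s + 14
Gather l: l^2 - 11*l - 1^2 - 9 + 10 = l^2 - 11*l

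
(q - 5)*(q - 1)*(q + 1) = q^3 - 5*q^2 - q + 5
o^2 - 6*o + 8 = (o - 4)*(o - 2)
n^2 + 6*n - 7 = (n - 1)*(n + 7)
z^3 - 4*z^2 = z^2*(z - 4)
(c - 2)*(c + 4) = c^2 + 2*c - 8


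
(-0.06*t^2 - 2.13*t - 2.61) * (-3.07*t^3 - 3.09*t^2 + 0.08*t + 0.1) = 0.1842*t^5 + 6.7245*t^4 + 14.5896*t^3 + 7.8885*t^2 - 0.4218*t - 0.261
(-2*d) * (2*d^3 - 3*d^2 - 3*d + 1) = -4*d^4 + 6*d^3 + 6*d^2 - 2*d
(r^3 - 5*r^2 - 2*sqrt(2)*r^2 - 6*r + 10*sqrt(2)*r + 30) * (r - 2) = r^4 - 7*r^3 - 2*sqrt(2)*r^3 + 4*r^2 + 14*sqrt(2)*r^2 - 20*sqrt(2)*r + 42*r - 60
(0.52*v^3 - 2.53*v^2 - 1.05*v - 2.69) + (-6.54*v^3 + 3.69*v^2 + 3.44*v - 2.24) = -6.02*v^3 + 1.16*v^2 + 2.39*v - 4.93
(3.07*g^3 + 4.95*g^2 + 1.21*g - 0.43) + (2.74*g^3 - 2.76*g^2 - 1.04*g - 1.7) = 5.81*g^3 + 2.19*g^2 + 0.17*g - 2.13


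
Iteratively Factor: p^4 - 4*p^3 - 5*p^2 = (p)*(p^3 - 4*p^2 - 5*p) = p*(p - 5)*(p^2 + p) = p^2*(p - 5)*(p + 1)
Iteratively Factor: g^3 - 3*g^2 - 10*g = (g - 5)*(g^2 + 2*g) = (g - 5)*(g + 2)*(g)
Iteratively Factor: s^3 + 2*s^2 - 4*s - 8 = (s - 2)*(s^2 + 4*s + 4) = (s - 2)*(s + 2)*(s + 2)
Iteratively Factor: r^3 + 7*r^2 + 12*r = (r + 4)*(r^2 + 3*r) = (r + 3)*(r + 4)*(r)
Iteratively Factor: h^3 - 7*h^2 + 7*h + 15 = (h - 3)*(h^2 - 4*h - 5) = (h - 5)*(h - 3)*(h + 1)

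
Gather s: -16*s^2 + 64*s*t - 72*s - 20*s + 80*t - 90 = -16*s^2 + s*(64*t - 92) + 80*t - 90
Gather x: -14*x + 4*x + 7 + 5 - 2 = 10 - 10*x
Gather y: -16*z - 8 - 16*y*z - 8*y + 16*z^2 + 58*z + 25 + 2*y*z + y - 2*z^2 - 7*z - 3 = y*(-14*z - 7) + 14*z^2 + 35*z + 14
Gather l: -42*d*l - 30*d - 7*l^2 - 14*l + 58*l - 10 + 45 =-30*d - 7*l^2 + l*(44 - 42*d) + 35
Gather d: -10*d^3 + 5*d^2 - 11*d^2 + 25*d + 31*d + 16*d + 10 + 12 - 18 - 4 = -10*d^3 - 6*d^2 + 72*d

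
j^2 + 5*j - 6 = (j - 1)*(j + 6)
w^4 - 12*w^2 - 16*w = w*(w - 4)*(w + 2)^2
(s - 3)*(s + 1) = s^2 - 2*s - 3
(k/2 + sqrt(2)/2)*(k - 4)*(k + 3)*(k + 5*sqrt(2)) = k^4/2 - k^3/2 + 3*sqrt(2)*k^3 - 3*sqrt(2)*k^2 - k^2 - 36*sqrt(2)*k - 5*k - 60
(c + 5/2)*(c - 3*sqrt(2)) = c^2 - 3*sqrt(2)*c + 5*c/2 - 15*sqrt(2)/2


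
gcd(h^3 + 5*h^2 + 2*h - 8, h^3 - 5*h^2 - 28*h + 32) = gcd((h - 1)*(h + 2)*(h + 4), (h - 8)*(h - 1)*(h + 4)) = h^2 + 3*h - 4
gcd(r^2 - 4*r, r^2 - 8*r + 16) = r - 4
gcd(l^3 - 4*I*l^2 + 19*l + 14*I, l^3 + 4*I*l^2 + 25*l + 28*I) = l + I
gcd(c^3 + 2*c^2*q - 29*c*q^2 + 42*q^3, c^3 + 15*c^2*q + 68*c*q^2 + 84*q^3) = c + 7*q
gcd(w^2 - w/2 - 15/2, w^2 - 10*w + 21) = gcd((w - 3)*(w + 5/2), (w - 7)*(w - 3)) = w - 3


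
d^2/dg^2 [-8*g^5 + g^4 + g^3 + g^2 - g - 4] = -160*g^3 + 12*g^2 + 6*g + 2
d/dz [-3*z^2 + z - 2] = 1 - 6*z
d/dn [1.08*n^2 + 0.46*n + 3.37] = 2.16*n + 0.46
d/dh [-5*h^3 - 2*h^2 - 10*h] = -15*h^2 - 4*h - 10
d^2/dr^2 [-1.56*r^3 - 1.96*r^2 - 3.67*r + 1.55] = -9.36*r - 3.92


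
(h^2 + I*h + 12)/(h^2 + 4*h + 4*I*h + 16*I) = (h - 3*I)/(h + 4)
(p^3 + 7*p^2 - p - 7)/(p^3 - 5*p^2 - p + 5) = (p + 7)/(p - 5)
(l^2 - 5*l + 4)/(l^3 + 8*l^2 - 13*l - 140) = (l - 1)/(l^2 + 12*l + 35)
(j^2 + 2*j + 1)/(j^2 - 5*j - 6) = (j + 1)/(j - 6)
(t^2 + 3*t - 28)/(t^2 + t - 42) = (t - 4)/(t - 6)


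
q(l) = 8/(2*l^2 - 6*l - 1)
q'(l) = 8*(6 - 4*l)/(2*l^2 - 6*l - 1)^2 = 16*(3 - 2*l)/(-2*l^2 + 6*l + 1)^2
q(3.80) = 1.57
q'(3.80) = -2.85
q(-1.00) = 1.14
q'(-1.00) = 1.63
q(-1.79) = 0.50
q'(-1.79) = 0.40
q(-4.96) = 0.10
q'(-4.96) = 0.03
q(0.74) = -1.84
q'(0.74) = 1.29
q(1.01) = -1.59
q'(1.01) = 0.62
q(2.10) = -1.67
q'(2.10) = -0.84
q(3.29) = 8.81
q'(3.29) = -69.44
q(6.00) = 0.23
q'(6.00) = -0.12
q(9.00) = 0.07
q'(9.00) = -0.02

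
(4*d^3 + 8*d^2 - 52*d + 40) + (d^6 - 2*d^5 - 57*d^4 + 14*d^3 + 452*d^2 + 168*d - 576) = d^6 - 2*d^5 - 57*d^4 + 18*d^3 + 460*d^2 + 116*d - 536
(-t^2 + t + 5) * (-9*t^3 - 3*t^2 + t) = 9*t^5 - 6*t^4 - 49*t^3 - 14*t^2 + 5*t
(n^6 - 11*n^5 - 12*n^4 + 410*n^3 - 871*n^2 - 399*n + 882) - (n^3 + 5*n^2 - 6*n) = n^6 - 11*n^5 - 12*n^4 + 409*n^3 - 876*n^2 - 393*n + 882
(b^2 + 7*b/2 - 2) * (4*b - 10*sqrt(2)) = 4*b^3 - 10*sqrt(2)*b^2 + 14*b^2 - 35*sqrt(2)*b - 8*b + 20*sqrt(2)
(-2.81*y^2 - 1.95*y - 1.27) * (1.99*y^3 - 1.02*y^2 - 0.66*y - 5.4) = -5.5919*y^5 - 1.0143*y^4 + 1.3163*y^3 + 17.7564*y^2 + 11.3682*y + 6.858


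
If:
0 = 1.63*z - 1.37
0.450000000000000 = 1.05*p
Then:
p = 0.43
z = 0.84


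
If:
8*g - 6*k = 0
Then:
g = 3*k/4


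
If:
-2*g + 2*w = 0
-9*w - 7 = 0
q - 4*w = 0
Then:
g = -7/9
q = -28/9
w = -7/9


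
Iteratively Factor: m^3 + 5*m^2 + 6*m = (m + 3)*(m^2 + 2*m) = (m + 2)*(m + 3)*(m)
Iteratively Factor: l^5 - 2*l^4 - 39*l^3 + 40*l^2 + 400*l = (l + 4)*(l^4 - 6*l^3 - 15*l^2 + 100*l) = (l + 4)^2*(l^3 - 10*l^2 + 25*l) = (l - 5)*(l + 4)^2*(l^2 - 5*l) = (l - 5)^2*(l + 4)^2*(l)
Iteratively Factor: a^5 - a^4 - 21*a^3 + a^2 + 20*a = (a - 5)*(a^4 + 4*a^3 - a^2 - 4*a) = a*(a - 5)*(a^3 + 4*a^2 - a - 4) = a*(a - 5)*(a - 1)*(a^2 + 5*a + 4) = a*(a - 5)*(a - 1)*(a + 1)*(a + 4)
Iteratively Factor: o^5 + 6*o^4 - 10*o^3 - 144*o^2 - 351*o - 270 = (o + 3)*(o^4 + 3*o^3 - 19*o^2 - 87*o - 90) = (o + 3)^2*(o^3 - 19*o - 30) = (o + 2)*(o + 3)^2*(o^2 - 2*o - 15) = (o - 5)*(o + 2)*(o + 3)^2*(o + 3)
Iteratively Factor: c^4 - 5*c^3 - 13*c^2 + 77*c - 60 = (c - 3)*(c^3 - 2*c^2 - 19*c + 20) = (c - 3)*(c - 1)*(c^2 - c - 20) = (c - 5)*(c - 3)*(c - 1)*(c + 4)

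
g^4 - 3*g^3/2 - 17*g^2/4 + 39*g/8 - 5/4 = (g - 5/2)*(g - 1/2)^2*(g + 2)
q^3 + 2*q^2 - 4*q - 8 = (q - 2)*(q + 2)^2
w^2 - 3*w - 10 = (w - 5)*(w + 2)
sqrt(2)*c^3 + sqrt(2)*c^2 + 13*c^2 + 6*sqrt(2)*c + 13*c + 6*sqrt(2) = (c + 1)*(c + 6*sqrt(2))*(sqrt(2)*c + 1)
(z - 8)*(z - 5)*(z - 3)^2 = z^4 - 19*z^3 + 127*z^2 - 357*z + 360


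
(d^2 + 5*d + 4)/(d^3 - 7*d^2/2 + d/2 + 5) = 2*(d + 4)/(2*d^2 - 9*d + 10)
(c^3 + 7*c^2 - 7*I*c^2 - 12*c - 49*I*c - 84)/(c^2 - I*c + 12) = (c^2 + c*(7 - 3*I) - 21*I)/(c + 3*I)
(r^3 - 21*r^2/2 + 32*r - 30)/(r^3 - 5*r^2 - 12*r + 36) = (r - 5/2)/(r + 3)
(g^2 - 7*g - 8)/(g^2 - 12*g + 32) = (g + 1)/(g - 4)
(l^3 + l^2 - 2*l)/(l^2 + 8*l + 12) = l*(l - 1)/(l + 6)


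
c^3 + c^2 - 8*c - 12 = (c - 3)*(c + 2)^2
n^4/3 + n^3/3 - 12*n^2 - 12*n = n*(n/3 + 1/3)*(n - 6)*(n + 6)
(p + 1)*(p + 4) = p^2 + 5*p + 4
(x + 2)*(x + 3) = x^2 + 5*x + 6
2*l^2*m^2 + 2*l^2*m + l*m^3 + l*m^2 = m*(2*l + m)*(l*m + l)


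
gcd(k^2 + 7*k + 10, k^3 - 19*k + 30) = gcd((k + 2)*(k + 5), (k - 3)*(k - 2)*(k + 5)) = k + 5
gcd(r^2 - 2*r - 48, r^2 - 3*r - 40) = r - 8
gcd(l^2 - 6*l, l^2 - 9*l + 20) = 1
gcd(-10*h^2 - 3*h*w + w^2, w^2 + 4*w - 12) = 1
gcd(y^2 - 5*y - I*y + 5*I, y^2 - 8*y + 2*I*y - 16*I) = 1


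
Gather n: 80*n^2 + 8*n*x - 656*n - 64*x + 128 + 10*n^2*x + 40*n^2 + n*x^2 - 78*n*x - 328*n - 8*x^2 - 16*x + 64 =n^2*(10*x + 120) + n*(x^2 - 70*x - 984) - 8*x^2 - 80*x + 192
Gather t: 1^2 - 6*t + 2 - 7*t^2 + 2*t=-7*t^2 - 4*t + 3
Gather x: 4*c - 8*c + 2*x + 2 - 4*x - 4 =-4*c - 2*x - 2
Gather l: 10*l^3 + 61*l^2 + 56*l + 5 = 10*l^3 + 61*l^2 + 56*l + 5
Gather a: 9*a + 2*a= 11*a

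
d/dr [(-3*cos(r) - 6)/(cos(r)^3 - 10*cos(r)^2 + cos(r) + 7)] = 3*(77*cos(r)/2 + 2*cos(2*r) - cos(3*r)/2 + 7)*sin(r)/(cos(r)^3 - 10*cos(r)^2 + cos(r) + 7)^2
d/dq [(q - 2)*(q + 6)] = 2*q + 4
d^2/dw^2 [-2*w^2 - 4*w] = -4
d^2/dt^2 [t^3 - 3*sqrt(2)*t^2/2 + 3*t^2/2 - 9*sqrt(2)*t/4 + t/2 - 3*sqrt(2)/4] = 6*t - 3*sqrt(2) + 3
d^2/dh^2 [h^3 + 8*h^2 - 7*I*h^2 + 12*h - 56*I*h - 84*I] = 6*h + 16 - 14*I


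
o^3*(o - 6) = o^4 - 6*o^3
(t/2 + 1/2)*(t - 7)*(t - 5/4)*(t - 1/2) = t^4/2 - 31*t^3/8 + 33*t^2/16 + 17*t/4 - 35/16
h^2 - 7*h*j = h*(h - 7*j)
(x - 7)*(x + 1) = x^2 - 6*x - 7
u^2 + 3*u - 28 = (u - 4)*(u + 7)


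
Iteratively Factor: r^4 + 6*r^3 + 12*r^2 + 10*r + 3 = (r + 1)*(r^3 + 5*r^2 + 7*r + 3) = (r + 1)^2*(r^2 + 4*r + 3) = (r + 1)^2*(r + 3)*(r + 1)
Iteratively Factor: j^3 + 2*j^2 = (j)*(j^2 + 2*j) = j^2*(j + 2)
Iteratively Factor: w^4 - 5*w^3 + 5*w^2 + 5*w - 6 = (w + 1)*(w^3 - 6*w^2 + 11*w - 6) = (w - 2)*(w + 1)*(w^2 - 4*w + 3) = (w - 3)*(w - 2)*(w + 1)*(w - 1)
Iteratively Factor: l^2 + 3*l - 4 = (l + 4)*(l - 1)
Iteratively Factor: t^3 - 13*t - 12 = (t - 4)*(t^2 + 4*t + 3) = (t - 4)*(t + 1)*(t + 3)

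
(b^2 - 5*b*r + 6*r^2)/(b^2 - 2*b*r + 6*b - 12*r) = (b - 3*r)/(b + 6)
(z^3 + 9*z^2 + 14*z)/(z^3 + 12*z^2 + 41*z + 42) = z/(z + 3)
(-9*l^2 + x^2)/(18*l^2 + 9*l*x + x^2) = (-3*l + x)/(6*l + x)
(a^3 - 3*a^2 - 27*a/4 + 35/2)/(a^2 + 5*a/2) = a - 11/2 + 7/a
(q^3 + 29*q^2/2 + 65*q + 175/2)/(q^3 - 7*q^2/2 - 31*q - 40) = (q^2 + 12*q + 35)/(q^2 - 6*q - 16)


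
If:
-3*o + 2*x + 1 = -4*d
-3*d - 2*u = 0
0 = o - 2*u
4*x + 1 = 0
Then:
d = -1/26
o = 3/26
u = 3/52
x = -1/4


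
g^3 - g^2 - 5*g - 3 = (g - 3)*(g + 1)^2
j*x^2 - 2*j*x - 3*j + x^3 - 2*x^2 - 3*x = (j + x)*(x - 3)*(x + 1)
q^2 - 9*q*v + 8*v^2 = (q - 8*v)*(q - v)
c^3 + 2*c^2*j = c^2*(c + 2*j)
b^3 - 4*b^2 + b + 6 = (b - 3)*(b - 2)*(b + 1)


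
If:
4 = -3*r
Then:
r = -4/3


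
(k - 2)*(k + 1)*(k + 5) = k^3 + 4*k^2 - 7*k - 10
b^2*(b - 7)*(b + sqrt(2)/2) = b^4 - 7*b^3 + sqrt(2)*b^3/2 - 7*sqrt(2)*b^2/2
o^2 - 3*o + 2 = (o - 2)*(o - 1)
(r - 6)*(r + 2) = r^2 - 4*r - 12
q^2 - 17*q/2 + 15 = (q - 6)*(q - 5/2)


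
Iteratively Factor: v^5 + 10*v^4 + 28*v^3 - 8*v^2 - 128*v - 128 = (v + 2)*(v^4 + 8*v^3 + 12*v^2 - 32*v - 64) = (v - 2)*(v + 2)*(v^3 + 10*v^2 + 32*v + 32) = (v - 2)*(v + 2)*(v + 4)*(v^2 + 6*v + 8) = (v - 2)*(v + 2)^2*(v + 4)*(v + 4)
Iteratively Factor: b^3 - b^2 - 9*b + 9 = (b + 3)*(b^2 - 4*b + 3) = (b - 3)*(b + 3)*(b - 1)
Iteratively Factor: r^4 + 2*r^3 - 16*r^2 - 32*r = (r)*(r^3 + 2*r^2 - 16*r - 32) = r*(r + 2)*(r^2 - 16) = r*(r - 4)*(r + 2)*(r + 4)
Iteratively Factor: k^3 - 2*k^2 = (k)*(k^2 - 2*k) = k*(k - 2)*(k)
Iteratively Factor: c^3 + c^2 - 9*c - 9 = (c + 1)*(c^2 - 9) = (c - 3)*(c + 1)*(c + 3)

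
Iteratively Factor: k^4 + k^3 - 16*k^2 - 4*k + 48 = (k - 2)*(k^3 + 3*k^2 - 10*k - 24) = (k - 2)*(k + 2)*(k^2 + k - 12) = (k - 2)*(k + 2)*(k + 4)*(k - 3)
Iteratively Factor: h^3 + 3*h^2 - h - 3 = (h + 1)*(h^2 + 2*h - 3) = (h + 1)*(h + 3)*(h - 1)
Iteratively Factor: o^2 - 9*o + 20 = (o - 5)*(o - 4)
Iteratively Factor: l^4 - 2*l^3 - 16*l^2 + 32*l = (l + 4)*(l^3 - 6*l^2 + 8*l) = (l - 4)*(l + 4)*(l^2 - 2*l) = l*(l - 4)*(l + 4)*(l - 2)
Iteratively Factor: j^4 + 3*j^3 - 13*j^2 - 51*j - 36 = (j + 1)*(j^3 + 2*j^2 - 15*j - 36) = (j + 1)*(j + 3)*(j^2 - j - 12) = (j - 4)*(j + 1)*(j + 3)*(j + 3)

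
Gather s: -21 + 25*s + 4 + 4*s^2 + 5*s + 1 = 4*s^2 + 30*s - 16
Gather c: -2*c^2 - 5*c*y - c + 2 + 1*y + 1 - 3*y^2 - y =-2*c^2 + c*(-5*y - 1) - 3*y^2 + 3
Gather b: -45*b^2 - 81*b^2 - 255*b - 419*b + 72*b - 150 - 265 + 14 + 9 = -126*b^2 - 602*b - 392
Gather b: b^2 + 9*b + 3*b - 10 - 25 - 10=b^2 + 12*b - 45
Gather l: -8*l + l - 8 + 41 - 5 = 28 - 7*l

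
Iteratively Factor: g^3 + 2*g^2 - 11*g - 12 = (g - 3)*(g^2 + 5*g + 4) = (g - 3)*(g + 1)*(g + 4)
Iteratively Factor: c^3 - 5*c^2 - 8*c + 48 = (c + 3)*(c^2 - 8*c + 16) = (c - 4)*(c + 3)*(c - 4)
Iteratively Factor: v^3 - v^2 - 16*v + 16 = (v - 4)*(v^2 + 3*v - 4) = (v - 4)*(v + 4)*(v - 1)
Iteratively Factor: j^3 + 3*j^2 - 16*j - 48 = (j - 4)*(j^2 + 7*j + 12) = (j - 4)*(j + 4)*(j + 3)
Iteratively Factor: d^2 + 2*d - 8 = (d - 2)*(d + 4)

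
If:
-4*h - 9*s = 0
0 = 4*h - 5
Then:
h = 5/4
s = -5/9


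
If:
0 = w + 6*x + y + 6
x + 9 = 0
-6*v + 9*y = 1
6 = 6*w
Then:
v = 211/3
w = 1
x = -9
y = 47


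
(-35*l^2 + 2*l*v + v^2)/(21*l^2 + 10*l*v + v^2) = (-5*l + v)/(3*l + v)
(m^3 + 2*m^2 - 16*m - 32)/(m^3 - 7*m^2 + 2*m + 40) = (m + 4)/(m - 5)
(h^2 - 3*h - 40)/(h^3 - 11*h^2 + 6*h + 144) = (h + 5)/(h^2 - 3*h - 18)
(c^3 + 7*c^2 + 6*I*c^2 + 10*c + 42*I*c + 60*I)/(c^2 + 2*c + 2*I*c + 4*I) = (c^2 + c*(5 + 6*I) + 30*I)/(c + 2*I)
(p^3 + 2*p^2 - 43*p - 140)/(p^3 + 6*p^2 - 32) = (p^2 - 2*p - 35)/(p^2 + 2*p - 8)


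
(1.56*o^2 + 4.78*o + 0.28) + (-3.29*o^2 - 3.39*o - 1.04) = -1.73*o^2 + 1.39*o - 0.76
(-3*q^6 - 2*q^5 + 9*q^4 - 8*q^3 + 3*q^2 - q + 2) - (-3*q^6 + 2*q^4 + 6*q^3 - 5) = -2*q^5 + 7*q^4 - 14*q^3 + 3*q^2 - q + 7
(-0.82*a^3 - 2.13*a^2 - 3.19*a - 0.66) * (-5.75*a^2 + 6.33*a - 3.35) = 4.715*a^5 + 7.0569*a^4 + 7.6066*a^3 - 9.2622*a^2 + 6.5087*a + 2.211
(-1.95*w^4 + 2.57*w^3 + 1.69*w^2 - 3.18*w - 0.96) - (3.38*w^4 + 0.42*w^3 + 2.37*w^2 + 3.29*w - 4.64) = -5.33*w^4 + 2.15*w^3 - 0.68*w^2 - 6.47*w + 3.68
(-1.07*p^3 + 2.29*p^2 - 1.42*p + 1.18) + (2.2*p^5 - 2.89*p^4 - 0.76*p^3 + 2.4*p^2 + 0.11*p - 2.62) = 2.2*p^5 - 2.89*p^4 - 1.83*p^3 + 4.69*p^2 - 1.31*p - 1.44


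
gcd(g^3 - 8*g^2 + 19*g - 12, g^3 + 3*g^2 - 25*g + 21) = g^2 - 4*g + 3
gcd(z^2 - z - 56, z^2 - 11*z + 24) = z - 8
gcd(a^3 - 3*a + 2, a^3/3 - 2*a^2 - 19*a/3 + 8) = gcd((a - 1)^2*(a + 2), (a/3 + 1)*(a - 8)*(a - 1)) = a - 1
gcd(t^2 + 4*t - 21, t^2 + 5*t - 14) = t + 7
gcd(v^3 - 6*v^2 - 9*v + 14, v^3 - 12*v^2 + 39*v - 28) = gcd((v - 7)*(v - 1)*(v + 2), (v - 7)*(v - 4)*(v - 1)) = v^2 - 8*v + 7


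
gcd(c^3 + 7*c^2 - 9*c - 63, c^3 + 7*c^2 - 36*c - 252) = c + 7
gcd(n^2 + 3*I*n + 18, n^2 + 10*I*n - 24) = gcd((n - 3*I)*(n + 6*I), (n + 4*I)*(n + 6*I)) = n + 6*I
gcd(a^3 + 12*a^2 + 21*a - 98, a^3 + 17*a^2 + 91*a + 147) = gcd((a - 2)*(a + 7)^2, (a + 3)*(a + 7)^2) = a^2 + 14*a + 49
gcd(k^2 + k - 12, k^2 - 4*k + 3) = k - 3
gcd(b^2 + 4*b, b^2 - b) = b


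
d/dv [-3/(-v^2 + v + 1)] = 3*(1 - 2*v)/(-v^2 + v + 1)^2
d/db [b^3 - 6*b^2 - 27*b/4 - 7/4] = 3*b^2 - 12*b - 27/4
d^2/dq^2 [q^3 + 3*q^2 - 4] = 6*q + 6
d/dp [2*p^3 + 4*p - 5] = 6*p^2 + 4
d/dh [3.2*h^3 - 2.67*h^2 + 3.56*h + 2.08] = 9.6*h^2 - 5.34*h + 3.56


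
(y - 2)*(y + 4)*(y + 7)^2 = y^4 + 16*y^3 + 69*y^2 - 14*y - 392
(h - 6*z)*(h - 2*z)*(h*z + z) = h^3*z - 8*h^2*z^2 + h^2*z + 12*h*z^3 - 8*h*z^2 + 12*z^3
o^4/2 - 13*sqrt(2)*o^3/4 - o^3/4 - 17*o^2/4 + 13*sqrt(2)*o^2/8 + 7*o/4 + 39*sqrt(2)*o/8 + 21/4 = (o/2 + 1/2)*(o - 3/2)*(o - 7*sqrt(2))*(o + sqrt(2)/2)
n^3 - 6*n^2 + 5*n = n*(n - 5)*(n - 1)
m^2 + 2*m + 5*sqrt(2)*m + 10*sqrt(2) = (m + 2)*(m + 5*sqrt(2))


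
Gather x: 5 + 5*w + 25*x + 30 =5*w + 25*x + 35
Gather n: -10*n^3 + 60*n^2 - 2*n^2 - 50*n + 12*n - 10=-10*n^3 + 58*n^2 - 38*n - 10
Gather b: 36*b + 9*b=45*b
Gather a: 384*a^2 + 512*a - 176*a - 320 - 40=384*a^2 + 336*a - 360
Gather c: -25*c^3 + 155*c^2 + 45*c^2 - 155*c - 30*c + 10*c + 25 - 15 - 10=-25*c^3 + 200*c^2 - 175*c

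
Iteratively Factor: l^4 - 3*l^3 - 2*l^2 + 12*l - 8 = (l - 2)*(l^3 - l^2 - 4*l + 4) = (l - 2)*(l - 1)*(l^2 - 4) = (l - 2)*(l - 1)*(l + 2)*(l - 2)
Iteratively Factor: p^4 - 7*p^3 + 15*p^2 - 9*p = (p - 1)*(p^3 - 6*p^2 + 9*p) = p*(p - 1)*(p^2 - 6*p + 9) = p*(p - 3)*(p - 1)*(p - 3)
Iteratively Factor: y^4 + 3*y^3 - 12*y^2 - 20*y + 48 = (y + 4)*(y^3 - y^2 - 8*y + 12) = (y + 3)*(y + 4)*(y^2 - 4*y + 4) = (y - 2)*(y + 3)*(y + 4)*(y - 2)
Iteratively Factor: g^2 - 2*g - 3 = (g + 1)*(g - 3)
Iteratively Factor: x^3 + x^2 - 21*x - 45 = (x + 3)*(x^2 - 2*x - 15) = (x - 5)*(x + 3)*(x + 3)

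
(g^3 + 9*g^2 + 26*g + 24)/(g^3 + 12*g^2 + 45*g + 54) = (g^2 + 6*g + 8)/(g^2 + 9*g + 18)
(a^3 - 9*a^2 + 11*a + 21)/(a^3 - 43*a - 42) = (a - 3)/(a + 6)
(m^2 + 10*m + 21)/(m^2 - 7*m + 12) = (m^2 + 10*m + 21)/(m^2 - 7*m + 12)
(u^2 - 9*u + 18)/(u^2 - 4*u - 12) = (u - 3)/(u + 2)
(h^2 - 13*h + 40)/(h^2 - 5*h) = (h - 8)/h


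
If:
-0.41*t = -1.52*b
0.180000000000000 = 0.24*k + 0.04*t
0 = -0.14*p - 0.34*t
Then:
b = 0.269736842105263*t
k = 0.75 - 0.166666666666667*t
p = -2.42857142857143*t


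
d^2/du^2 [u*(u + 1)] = 2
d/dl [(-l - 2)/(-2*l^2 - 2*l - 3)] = (2*l^2 + 2*l - 2*(l + 2)*(2*l + 1) + 3)/(2*l^2 + 2*l + 3)^2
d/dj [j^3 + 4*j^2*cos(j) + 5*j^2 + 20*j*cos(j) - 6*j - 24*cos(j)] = -4*j^2*sin(j) + 3*j^2 - 20*j*sin(j) + 8*j*cos(j) + 10*j + 24*sin(j) + 20*cos(j) - 6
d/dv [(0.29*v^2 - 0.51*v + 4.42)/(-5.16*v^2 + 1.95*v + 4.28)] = (-2.0661*v^2 + 48.0968*v - 10.8018)/(26.6256*v^4 - 20.124*v^3 - 40.3671*v^2 + 16.692*v + 18.3184)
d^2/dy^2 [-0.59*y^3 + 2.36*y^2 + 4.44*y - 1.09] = 4.72 - 3.54*y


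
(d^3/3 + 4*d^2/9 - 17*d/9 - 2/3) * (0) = 0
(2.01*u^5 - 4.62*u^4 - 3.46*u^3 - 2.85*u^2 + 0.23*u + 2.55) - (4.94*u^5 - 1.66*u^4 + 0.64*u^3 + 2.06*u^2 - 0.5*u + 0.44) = -2.93*u^5 - 2.96*u^4 - 4.1*u^3 - 4.91*u^2 + 0.73*u + 2.11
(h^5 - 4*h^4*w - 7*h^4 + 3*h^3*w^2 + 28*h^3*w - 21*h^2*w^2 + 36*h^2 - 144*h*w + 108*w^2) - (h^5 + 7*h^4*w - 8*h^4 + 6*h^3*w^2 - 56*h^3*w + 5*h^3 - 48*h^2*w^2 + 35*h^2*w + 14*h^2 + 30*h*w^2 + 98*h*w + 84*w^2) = -11*h^4*w + h^4 - 3*h^3*w^2 + 84*h^3*w - 5*h^3 + 27*h^2*w^2 - 35*h^2*w + 22*h^2 - 30*h*w^2 - 242*h*w + 24*w^2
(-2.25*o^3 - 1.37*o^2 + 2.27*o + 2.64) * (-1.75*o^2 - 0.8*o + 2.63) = 3.9375*o^5 + 4.1975*o^4 - 8.794*o^3 - 10.0391*o^2 + 3.8581*o + 6.9432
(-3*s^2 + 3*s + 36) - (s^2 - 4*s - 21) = -4*s^2 + 7*s + 57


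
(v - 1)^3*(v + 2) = v^4 - v^3 - 3*v^2 + 5*v - 2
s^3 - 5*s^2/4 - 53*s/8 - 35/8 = (s - 7/2)*(s + 1)*(s + 5/4)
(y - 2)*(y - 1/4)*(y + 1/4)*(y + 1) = y^4 - y^3 - 33*y^2/16 + y/16 + 1/8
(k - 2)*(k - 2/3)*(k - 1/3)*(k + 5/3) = k^4 - 4*k^3/3 - 25*k^2/9 + 88*k/27 - 20/27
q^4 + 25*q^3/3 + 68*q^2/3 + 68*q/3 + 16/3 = (q + 1/3)*(q + 2)^2*(q + 4)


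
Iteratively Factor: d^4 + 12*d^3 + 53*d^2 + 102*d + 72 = (d + 4)*(d^3 + 8*d^2 + 21*d + 18) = (d + 2)*(d + 4)*(d^2 + 6*d + 9) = (d + 2)*(d + 3)*(d + 4)*(d + 3)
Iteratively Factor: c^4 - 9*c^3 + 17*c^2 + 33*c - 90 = (c - 5)*(c^3 - 4*c^2 - 3*c + 18) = (c - 5)*(c - 3)*(c^2 - c - 6) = (c - 5)*(c - 3)^2*(c + 2)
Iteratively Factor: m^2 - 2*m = (m)*(m - 2)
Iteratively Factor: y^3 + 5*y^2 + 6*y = (y)*(y^2 + 5*y + 6) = y*(y + 3)*(y + 2)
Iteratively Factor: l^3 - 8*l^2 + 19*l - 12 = (l - 1)*(l^2 - 7*l + 12) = (l - 3)*(l - 1)*(l - 4)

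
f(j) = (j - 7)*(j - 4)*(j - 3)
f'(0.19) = 55.79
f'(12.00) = 157.00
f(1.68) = -16.29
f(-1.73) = -236.61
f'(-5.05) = 278.91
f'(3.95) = -2.79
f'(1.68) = 22.43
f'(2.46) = 10.27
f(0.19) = -72.91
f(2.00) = -10.00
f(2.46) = -3.78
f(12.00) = 360.00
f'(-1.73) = 118.42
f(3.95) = 0.14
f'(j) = (j - 7)*(j - 4) + (j - 7)*(j - 3) + (j - 4)*(j - 3) = 3*j^2 - 28*j + 61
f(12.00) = 360.00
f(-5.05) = -877.87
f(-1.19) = -178.10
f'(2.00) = 17.00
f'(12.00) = 157.00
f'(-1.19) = 98.57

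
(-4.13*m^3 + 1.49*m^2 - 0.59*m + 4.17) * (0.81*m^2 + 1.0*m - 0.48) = -3.3453*m^5 - 2.9231*m^4 + 2.9945*m^3 + 2.0725*m^2 + 4.4532*m - 2.0016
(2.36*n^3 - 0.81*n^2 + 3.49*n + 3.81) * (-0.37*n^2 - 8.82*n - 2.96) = -0.8732*n^5 - 20.5155*n^4 - 1.1327*n^3 - 29.7939*n^2 - 43.9346*n - 11.2776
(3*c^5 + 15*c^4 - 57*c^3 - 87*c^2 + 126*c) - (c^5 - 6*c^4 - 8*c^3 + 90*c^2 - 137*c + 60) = 2*c^5 + 21*c^4 - 49*c^3 - 177*c^2 + 263*c - 60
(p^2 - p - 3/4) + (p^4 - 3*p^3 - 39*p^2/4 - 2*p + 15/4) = p^4 - 3*p^3 - 35*p^2/4 - 3*p + 3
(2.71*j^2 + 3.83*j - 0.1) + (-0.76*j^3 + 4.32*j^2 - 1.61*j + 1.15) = -0.76*j^3 + 7.03*j^2 + 2.22*j + 1.05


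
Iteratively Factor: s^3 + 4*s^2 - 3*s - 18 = (s - 2)*(s^2 + 6*s + 9) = (s - 2)*(s + 3)*(s + 3)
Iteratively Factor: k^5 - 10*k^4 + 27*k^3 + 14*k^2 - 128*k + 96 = (k - 1)*(k^4 - 9*k^3 + 18*k^2 + 32*k - 96) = (k - 1)*(k + 2)*(k^3 - 11*k^2 + 40*k - 48) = (k - 3)*(k - 1)*(k + 2)*(k^2 - 8*k + 16) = (k - 4)*(k - 3)*(k - 1)*(k + 2)*(k - 4)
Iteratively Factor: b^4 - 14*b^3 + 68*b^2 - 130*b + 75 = (b - 1)*(b^3 - 13*b^2 + 55*b - 75) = (b - 5)*(b - 1)*(b^2 - 8*b + 15) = (b - 5)^2*(b - 1)*(b - 3)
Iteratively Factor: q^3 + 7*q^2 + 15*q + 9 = (q + 3)*(q^2 + 4*q + 3) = (q + 3)^2*(q + 1)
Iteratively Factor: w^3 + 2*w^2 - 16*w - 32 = (w + 2)*(w^2 - 16) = (w + 2)*(w + 4)*(w - 4)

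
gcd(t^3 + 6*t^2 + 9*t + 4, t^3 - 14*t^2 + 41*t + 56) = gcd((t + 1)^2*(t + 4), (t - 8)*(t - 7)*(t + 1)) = t + 1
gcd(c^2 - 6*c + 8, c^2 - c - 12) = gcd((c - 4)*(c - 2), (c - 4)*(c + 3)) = c - 4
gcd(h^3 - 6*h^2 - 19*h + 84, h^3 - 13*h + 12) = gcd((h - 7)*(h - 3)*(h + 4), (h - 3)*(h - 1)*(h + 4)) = h^2 + h - 12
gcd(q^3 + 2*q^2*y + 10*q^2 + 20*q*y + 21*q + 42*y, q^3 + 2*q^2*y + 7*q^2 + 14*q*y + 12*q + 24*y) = q^2 + 2*q*y + 3*q + 6*y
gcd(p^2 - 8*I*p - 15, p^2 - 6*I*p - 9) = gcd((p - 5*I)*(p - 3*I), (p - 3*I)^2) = p - 3*I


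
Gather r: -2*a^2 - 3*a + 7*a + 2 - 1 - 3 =-2*a^2 + 4*a - 2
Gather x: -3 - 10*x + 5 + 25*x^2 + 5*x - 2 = 25*x^2 - 5*x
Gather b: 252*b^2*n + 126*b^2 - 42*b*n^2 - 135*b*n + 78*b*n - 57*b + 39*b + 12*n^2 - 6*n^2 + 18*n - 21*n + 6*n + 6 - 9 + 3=b^2*(252*n + 126) + b*(-42*n^2 - 57*n - 18) + 6*n^2 + 3*n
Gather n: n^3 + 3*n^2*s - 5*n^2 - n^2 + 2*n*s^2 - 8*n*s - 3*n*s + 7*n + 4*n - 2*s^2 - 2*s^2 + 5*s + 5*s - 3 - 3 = n^3 + n^2*(3*s - 6) + n*(2*s^2 - 11*s + 11) - 4*s^2 + 10*s - 6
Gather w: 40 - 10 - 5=25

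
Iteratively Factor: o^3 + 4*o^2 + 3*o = (o)*(o^2 + 4*o + 3) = o*(o + 3)*(o + 1)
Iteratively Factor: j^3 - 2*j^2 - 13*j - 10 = (j + 1)*(j^2 - 3*j - 10) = (j - 5)*(j + 1)*(j + 2)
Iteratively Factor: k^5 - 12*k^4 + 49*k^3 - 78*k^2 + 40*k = (k)*(k^4 - 12*k^3 + 49*k^2 - 78*k + 40) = k*(k - 5)*(k^3 - 7*k^2 + 14*k - 8) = k*(k - 5)*(k - 1)*(k^2 - 6*k + 8) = k*(k - 5)*(k - 2)*(k - 1)*(k - 4)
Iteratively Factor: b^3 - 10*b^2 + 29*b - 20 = (b - 4)*(b^2 - 6*b + 5) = (b - 5)*(b - 4)*(b - 1)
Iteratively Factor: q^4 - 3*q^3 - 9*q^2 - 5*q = (q + 1)*(q^3 - 4*q^2 - 5*q) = (q - 5)*(q + 1)*(q^2 + q) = q*(q - 5)*(q + 1)*(q + 1)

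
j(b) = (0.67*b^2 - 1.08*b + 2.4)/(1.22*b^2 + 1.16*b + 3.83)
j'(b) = (-2.44*b - 1.16)*(0.67*b^2 - 1.08*b + 2.4)/(1.22*b^2 + 1.16*b + 3.83)^2 + (1.34*b - 1.08)/(1.22*b^2 + 1.16*b + 3.83) = (2.0948*b^2 - 0.7238*b - 6.9204)/(1.4884*b^4 + 2.8304*b^3 + 10.6908*b^2 + 8.8856*b + 14.6689)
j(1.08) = 0.31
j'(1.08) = -0.12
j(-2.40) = 1.10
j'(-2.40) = 0.11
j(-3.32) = 1.00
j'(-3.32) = 0.10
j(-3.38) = 0.99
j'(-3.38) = 0.10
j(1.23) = 0.29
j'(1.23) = -0.09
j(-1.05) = 1.08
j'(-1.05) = -0.25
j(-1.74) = 1.15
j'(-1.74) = 0.02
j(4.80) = 0.34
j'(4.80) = 0.03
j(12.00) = 0.44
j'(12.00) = 0.01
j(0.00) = 0.63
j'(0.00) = -0.47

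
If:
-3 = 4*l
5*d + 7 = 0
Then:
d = -7/5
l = -3/4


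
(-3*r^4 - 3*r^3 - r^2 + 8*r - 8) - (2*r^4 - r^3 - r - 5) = -5*r^4 - 2*r^3 - r^2 + 9*r - 3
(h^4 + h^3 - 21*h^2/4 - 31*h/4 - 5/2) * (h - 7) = h^5 - 6*h^4 - 49*h^3/4 + 29*h^2 + 207*h/4 + 35/2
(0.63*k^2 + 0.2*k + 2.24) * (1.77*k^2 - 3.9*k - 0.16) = 1.1151*k^4 - 2.103*k^3 + 3.084*k^2 - 8.768*k - 0.3584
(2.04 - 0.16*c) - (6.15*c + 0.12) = 1.92 - 6.31*c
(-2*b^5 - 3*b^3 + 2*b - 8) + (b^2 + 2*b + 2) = -2*b^5 - 3*b^3 + b^2 + 4*b - 6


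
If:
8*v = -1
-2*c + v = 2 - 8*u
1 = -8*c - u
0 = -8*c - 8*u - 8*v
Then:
No Solution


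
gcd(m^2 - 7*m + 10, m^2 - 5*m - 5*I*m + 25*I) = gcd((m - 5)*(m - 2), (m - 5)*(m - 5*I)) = m - 5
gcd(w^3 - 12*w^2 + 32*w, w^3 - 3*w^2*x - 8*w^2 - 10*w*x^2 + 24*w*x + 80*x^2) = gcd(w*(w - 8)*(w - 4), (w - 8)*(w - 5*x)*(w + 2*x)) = w - 8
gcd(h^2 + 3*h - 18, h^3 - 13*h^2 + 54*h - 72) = h - 3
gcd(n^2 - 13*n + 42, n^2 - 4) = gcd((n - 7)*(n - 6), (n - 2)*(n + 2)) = 1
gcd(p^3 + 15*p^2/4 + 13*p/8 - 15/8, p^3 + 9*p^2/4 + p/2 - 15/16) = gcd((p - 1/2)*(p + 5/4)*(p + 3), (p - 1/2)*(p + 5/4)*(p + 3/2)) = p^2 + 3*p/4 - 5/8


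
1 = 1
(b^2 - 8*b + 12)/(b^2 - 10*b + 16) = (b - 6)/(b - 8)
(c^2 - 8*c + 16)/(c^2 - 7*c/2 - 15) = 2*(-c^2 + 8*c - 16)/(-2*c^2 + 7*c + 30)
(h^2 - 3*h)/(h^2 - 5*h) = (h - 3)/(h - 5)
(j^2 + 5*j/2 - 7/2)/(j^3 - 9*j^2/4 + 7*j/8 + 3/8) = 4*(2*j + 7)/(8*j^2 - 10*j - 3)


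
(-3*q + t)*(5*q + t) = -15*q^2 + 2*q*t + t^2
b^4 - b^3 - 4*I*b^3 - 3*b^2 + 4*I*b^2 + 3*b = b*(b - 1)*(b - 3*I)*(b - I)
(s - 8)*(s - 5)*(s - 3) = s^3 - 16*s^2 + 79*s - 120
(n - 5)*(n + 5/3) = n^2 - 10*n/3 - 25/3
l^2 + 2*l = l*(l + 2)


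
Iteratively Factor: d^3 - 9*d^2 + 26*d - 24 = (d - 4)*(d^2 - 5*d + 6) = (d - 4)*(d - 2)*(d - 3)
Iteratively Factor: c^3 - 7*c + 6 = (c - 2)*(c^2 + 2*c - 3) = (c - 2)*(c + 3)*(c - 1)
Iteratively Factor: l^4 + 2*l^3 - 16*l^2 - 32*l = (l - 4)*(l^3 + 6*l^2 + 8*l) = (l - 4)*(l + 4)*(l^2 + 2*l) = l*(l - 4)*(l + 4)*(l + 2)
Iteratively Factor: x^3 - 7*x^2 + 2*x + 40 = (x - 4)*(x^2 - 3*x - 10) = (x - 5)*(x - 4)*(x + 2)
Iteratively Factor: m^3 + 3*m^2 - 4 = (m - 1)*(m^2 + 4*m + 4) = (m - 1)*(m + 2)*(m + 2)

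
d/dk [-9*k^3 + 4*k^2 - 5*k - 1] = -27*k^2 + 8*k - 5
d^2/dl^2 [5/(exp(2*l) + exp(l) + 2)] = 5*(2*(2*exp(l) + 1)^2*exp(l) - (4*exp(l) + 1)*(exp(2*l) + exp(l) + 2))*exp(l)/(exp(2*l) + exp(l) + 2)^3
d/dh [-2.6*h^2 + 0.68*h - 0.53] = 0.68 - 5.2*h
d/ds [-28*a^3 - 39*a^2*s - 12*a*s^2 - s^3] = -39*a^2 - 24*a*s - 3*s^2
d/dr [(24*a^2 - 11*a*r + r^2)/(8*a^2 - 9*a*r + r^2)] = 2*a/(a^2 - 2*a*r + r^2)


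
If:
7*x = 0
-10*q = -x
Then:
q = 0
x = 0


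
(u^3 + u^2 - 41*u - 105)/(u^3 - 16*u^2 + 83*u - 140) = (u^2 + 8*u + 15)/(u^2 - 9*u + 20)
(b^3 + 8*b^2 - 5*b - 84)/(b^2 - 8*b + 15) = (b^2 + 11*b + 28)/(b - 5)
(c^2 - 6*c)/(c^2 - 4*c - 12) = c/(c + 2)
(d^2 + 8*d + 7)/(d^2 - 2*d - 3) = (d + 7)/(d - 3)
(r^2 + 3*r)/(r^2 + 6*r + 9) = r/(r + 3)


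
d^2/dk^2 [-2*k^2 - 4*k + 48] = -4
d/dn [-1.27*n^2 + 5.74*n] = 5.74 - 2.54*n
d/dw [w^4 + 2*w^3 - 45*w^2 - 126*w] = 4*w^3 + 6*w^2 - 90*w - 126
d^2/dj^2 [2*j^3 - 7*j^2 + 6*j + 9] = 12*j - 14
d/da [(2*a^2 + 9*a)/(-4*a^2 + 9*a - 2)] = 2*(27*a^2 - 4*a - 9)/(16*a^4 - 72*a^3 + 97*a^2 - 36*a + 4)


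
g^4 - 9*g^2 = g^2*(g - 3)*(g + 3)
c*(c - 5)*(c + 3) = c^3 - 2*c^2 - 15*c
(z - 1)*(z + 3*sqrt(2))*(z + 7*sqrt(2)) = z^3 - z^2 + 10*sqrt(2)*z^2 - 10*sqrt(2)*z + 42*z - 42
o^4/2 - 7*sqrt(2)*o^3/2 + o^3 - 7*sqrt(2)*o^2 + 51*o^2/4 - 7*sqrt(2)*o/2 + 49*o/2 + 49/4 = (o/2 + 1/2)*(o + 1)*(o - 7*sqrt(2)/2)^2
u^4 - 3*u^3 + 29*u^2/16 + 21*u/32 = u*(u - 7/4)*(u - 3/2)*(u + 1/4)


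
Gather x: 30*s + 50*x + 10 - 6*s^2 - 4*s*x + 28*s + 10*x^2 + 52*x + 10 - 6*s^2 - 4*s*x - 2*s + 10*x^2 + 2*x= -12*s^2 + 56*s + 20*x^2 + x*(104 - 8*s) + 20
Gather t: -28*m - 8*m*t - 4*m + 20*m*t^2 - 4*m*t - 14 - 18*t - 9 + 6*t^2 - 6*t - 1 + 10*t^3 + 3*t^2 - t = -32*m + 10*t^3 + t^2*(20*m + 9) + t*(-12*m - 25) - 24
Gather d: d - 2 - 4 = d - 6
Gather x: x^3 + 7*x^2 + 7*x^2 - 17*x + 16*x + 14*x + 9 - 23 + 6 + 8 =x^3 + 14*x^2 + 13*x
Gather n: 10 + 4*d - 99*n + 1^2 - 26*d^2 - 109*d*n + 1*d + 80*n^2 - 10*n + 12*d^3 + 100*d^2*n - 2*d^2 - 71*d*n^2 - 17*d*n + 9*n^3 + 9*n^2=12*d^3 - 28*d^2 + 5*d + 9*n^3 + n^2*(89 - 71*d) + n*(100*d^2 - 126*d - 109) + 11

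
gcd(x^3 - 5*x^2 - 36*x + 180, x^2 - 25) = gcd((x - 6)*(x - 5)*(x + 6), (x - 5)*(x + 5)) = x - 5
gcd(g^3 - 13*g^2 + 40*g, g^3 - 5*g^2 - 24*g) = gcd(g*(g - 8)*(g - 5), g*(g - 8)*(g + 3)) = g^2 - 8*g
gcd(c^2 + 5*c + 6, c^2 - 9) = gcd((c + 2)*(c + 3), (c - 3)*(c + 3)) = c + 3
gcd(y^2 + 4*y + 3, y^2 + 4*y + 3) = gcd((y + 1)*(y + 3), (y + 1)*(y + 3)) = y^2 + 4*y + 3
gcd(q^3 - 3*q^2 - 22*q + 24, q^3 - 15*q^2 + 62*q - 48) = q^2 - 7*q + 6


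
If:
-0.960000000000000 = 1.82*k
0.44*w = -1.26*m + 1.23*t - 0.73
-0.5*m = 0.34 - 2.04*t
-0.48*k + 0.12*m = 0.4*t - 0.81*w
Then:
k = -0.53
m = -0.45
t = 0.06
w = -0.22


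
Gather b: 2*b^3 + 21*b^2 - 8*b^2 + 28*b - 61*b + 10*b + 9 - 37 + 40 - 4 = 2*b^3 + 13*b^2 - 23*b + 8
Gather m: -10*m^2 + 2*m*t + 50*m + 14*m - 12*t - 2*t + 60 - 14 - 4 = -10*m^2 + m*(2*t + 64) - 14*t + 42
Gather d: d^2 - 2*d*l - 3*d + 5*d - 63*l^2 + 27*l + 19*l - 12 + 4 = d^2 + d*(2 - 2*l) - 63*l^2 + 46*l - 8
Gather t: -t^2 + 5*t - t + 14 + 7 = -t^2 + 4*t + 21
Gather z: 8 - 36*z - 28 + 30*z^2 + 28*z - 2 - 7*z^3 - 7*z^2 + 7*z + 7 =-7*z^3 + 23*z^2 - z - 15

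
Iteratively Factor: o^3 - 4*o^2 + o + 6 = (o + 1)*(o^2 - 5*o + 6) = (o - 2)*(o + 1)*(o - 3)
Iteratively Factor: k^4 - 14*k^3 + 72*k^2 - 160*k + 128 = (k - 2)*(k^3 - 12*k^2 + 48*k - 64) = (k - 4)*(k - 2)*(k^2 - 8*k + 16) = (k - 4)^2*(k - 2)*(k - 4)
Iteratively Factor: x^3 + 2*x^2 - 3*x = (x - 1)*(x^2 + 3*x) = (x - 1)*(x + 3)*(x)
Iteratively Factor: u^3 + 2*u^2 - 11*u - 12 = (u - 3)*(u^2 + 5*u + 4) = (u - 3)*(u + 1)*(u + 4)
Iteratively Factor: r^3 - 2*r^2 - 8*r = (r + 2)*(r^2 - 4*r) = (r - 4)*(r + 2)*(r)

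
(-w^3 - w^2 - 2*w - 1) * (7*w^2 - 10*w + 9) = -7*w^5 + 3*w^4 - 13*w^3 + 4*w^2 - 8*w - 9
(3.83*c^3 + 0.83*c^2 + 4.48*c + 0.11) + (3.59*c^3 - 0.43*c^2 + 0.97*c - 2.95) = 7.42*c^3 + 0.4*c^2 + 5.45*c - 2.84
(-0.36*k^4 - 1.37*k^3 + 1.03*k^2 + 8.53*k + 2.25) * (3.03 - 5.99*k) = 2.1564*k^5 + 7.1155*k^4 - 10.3208*k^3 - 47.9738*k^2 + 12.3684*k + 6.8175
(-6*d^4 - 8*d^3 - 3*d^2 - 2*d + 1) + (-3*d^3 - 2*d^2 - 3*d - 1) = -6*d^4 - 11*d^3 - 5*d^2 - 5*d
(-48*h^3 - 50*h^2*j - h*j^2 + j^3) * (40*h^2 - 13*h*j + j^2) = -1920*h^5 - 1376*h^4*j + 562*h^3*j^2 + 3*h^2*j^3 - 14*h*j^4 + j^5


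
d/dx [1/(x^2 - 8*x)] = 2*(4 - x)/(x^2*(x - 8)^2)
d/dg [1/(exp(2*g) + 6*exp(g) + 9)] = 2*(-exp(g) - 3)*exp(g)/(exp(2*g) + 6*exp(g) + 9)^2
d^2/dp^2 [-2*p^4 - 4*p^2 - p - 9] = -24*p^2 - 8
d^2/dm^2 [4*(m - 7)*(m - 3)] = 8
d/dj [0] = 0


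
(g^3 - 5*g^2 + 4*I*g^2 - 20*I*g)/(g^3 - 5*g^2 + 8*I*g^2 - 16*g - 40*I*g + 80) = g/(g + 4*I)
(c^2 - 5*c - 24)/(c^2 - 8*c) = (c + 3)/c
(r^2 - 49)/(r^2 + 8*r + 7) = (r - 7)/(r + 1)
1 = 1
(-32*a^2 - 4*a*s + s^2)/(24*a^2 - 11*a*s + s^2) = (4*a + s)/(-3*a + s)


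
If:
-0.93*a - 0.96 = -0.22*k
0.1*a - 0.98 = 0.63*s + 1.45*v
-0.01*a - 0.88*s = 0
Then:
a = 13.5312831389183*v + 9.14528101802757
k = 57.2004241781548*v + 43.0232333943893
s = -0.153764581124072*v - 0.103923647932131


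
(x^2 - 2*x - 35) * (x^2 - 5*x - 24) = x^4 - 7*x^3 - 49*x^2 + 223*x + 840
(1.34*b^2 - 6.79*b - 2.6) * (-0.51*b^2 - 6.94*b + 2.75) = -0.6834*b^4 - 5.8367*b^3 + 52.1336*b^2 - 0.628499999999999*b - 7.15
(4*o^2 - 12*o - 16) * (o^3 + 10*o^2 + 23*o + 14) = 4*o^5 + 28*o^4 - 44*o^3 - 380*o^2 - 536*o - 224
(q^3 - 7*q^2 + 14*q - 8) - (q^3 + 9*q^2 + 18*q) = -16*q^2 - 4*q - 8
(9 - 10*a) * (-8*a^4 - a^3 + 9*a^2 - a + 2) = 80*a^5 - 62*a^4 - 99*a^3 + 91*a^2 - 29*a + 18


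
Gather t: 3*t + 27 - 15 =3*t + 12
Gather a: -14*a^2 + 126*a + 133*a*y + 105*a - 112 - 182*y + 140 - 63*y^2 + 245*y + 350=-14*a^2 + a*(133*y + 231) - 63*y^2 + 63*y + 378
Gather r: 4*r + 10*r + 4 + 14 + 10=14*r + 28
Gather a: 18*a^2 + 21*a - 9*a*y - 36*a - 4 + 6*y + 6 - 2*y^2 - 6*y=18*a^2 + a*(-9*y - 15) - 2*y^2 + 2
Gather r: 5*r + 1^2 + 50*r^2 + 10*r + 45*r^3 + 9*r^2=45*r^3 + 59*r^2 + 15*r + 1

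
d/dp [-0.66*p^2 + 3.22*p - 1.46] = 3.22 - 1.32*p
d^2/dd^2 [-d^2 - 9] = -2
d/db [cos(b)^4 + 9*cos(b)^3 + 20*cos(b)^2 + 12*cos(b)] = -(-27*sin(b)^2 + 43*cos(b) + cos(3*b) + 39)*sin(b)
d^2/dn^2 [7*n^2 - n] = 14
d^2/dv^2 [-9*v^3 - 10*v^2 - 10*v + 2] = -54*v - 20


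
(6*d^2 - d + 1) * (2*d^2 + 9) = 12*d^4 - 2*d^3 + 56*d^2 - 9*d + 9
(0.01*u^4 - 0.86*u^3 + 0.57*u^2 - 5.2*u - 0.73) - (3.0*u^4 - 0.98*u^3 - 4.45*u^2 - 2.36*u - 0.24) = -2.99*u^4 + 0.12*u^3 + 5.02*u^2 - 2.84*u - 0.49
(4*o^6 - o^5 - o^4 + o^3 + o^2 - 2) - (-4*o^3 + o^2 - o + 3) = 4*o^6 - o^5 - o^4 + 5*o^3 + o - 5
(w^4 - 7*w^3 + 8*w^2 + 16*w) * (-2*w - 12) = -2*w^5 + 2*w^4 + 68*w^3 - 128*w^2 - 192*w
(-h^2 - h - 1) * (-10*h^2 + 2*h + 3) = 10*h^4 + 8*h^3 + 5*h^2 - 5*h - 3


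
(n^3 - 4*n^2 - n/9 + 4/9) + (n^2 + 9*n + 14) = n^3 - 3*n^2 + 80*n/9 + 130/9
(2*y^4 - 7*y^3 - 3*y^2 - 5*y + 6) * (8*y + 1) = 16*y^5 - 54*y^4 - 31*y^3 - 43*y^2 + 43*y + 6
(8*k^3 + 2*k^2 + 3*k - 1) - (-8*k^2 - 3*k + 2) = 8*k^3 + 10*k^2 + 6*k - 3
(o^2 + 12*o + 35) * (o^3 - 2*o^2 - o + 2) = o^5 + 10*o^4 + 10*o^3 - 80*o^2 - 11*o + 70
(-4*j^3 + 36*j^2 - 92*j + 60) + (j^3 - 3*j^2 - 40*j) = -3*j^3 + 33*j^2 - 132*j + 60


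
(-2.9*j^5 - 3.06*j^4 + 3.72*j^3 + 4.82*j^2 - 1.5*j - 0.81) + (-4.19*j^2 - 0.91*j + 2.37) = -2.9*j^5 - 3.06*j^4 + 3.72*j^3 + 0.63*j^2 - 2.41*j + 1.56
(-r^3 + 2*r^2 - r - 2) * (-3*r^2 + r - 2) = 3*r^5 - 7*r^4 + 7*r^3 + r^2 + 4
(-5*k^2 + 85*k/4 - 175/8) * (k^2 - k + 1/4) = -5*k^4 + 105*k^3/4 - 355*k^2/8 + 435*k/16 - 175/32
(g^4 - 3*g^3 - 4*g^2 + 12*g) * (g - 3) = g^5 - 6*g^4 + 5*g^3 + 24*g^2 - 36*g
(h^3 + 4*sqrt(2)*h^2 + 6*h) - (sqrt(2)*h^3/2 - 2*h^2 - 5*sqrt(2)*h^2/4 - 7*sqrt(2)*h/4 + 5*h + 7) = -sqrt(2)*h^3/2 + h^3 + 2*h^2 + 21*sqrt(2)*h^2/4 + h + 7*sqrt(2)*h/4 - 7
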